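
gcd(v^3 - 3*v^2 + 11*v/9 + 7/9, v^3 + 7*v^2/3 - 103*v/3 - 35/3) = v + 1/3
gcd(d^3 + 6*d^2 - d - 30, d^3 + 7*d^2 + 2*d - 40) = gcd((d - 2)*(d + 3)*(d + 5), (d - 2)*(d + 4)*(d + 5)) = d^2 + 3*d - 10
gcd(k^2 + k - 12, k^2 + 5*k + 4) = k + 4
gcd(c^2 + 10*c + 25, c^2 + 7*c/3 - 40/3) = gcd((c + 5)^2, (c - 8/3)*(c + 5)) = c + 5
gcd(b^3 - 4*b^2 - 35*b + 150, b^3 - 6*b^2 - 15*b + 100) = b^2 - 10*b + 25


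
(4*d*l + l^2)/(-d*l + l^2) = (-4*d - l)/(d - l)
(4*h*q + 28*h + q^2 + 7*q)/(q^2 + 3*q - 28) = (4*h + q)/(q - 4)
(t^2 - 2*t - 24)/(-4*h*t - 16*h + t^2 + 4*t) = (t - 6)/(-4*h + t)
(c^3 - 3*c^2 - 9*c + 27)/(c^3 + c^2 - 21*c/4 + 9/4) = 4*(c^2 - 6*c + 9)/(4*c^2 - 8*c + 3)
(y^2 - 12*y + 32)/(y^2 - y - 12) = (y - 8)/(y + 3)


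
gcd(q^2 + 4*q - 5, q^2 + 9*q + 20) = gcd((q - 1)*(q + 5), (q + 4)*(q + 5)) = q + 5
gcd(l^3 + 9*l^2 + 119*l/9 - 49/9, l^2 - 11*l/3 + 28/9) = 1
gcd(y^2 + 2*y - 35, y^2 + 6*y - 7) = y + 7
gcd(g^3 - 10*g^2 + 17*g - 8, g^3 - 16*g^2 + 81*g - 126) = 1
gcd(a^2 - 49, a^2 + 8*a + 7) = a + 7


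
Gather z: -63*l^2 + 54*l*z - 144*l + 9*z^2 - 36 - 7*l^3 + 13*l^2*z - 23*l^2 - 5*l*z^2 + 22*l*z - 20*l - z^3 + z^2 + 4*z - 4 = -7*l^3 - 86*l^2 - 164*l - z^3 + z^2*(10 - 5*l) + z*(13*l^2 + 76*l + 4) - 40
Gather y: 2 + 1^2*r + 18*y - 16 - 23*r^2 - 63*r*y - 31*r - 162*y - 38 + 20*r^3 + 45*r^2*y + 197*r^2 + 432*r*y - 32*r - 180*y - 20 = 20*r^3 + 174*r^2 - 62*r + y*(45*r^2 + 369*r - 324) - 72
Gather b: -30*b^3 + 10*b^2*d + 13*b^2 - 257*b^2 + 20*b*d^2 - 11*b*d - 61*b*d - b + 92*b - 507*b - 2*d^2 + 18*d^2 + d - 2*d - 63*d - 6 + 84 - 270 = -30*b^3 + b^2*(10*d - 244) + b*(20*d^2 - 72*d - 416) + 16*d^2 - 64*d - 192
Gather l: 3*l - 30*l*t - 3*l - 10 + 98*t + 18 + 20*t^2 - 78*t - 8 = -30*l*t + 20*t^2 + 20*t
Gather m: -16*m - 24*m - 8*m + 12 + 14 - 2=24 - 48*m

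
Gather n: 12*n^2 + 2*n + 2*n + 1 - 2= 12*n^2 + 4*n - 1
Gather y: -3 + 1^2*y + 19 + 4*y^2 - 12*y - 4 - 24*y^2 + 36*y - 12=-20*y^2 + 25*y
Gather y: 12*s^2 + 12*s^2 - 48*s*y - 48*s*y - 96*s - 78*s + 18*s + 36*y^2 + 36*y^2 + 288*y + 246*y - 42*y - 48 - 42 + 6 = 24*s^2 - 156*s + 72*y^2 + y*(492 - 96*s) - 84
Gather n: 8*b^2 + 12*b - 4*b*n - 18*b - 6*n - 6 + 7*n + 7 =8*b^2 - 6*b + n*(1 - 4*b) + 1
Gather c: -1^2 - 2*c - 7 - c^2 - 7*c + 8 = -c^2 - 9*c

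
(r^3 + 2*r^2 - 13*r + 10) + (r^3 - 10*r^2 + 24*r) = 2*r^3 - 8*r^2 + 11*r + 10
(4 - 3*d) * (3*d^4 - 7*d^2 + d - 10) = -9*d^5 + 12*d^4 + 21*d^3 - 31*d^2 + 34*d - 40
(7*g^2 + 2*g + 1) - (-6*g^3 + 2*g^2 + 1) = 6*g^3 + 5*g^2 + 2*g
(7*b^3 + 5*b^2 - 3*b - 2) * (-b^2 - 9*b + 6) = -7*b^5 - 68*b^4 + 59*b^2 - 12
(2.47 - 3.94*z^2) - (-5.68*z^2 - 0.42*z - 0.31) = 1.74*z^2 + 0.42*z + 2.78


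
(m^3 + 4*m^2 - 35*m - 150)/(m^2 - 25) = (m^2 - m - 30)/(m - 5)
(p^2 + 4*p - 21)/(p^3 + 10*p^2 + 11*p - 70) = (p - 3)/(p^2 + 3*p - 10)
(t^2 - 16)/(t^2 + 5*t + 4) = (t - 4)/(t + 1)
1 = 1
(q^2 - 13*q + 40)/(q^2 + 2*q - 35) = (q - 8)/(q + 7)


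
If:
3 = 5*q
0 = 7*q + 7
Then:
No Solution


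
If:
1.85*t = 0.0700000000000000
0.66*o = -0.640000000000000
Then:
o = -0.97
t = 0.04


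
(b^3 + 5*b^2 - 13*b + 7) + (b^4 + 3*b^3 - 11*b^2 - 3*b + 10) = b^4 + 4*b^3 - 6*b^2 - 16*b + 17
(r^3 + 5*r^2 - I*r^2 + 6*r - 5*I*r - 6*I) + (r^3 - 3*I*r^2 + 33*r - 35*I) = 2*r^3 + 5*r^2 - 4*I*r^2 + 39*r - 5*I*r - 41*I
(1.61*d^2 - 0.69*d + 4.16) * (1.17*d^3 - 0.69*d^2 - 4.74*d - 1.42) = 1.8837*d^5 - 1.9182*d^4 - 2.2881*d^3 - 1.886*d^2 - 18.7386*d - 5.9072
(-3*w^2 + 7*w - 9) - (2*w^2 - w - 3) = -5*w^2 + 8*w - 6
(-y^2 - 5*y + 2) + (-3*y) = -y^2 - 8*y + 2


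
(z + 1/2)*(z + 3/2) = z^2 + 2*z + 3/4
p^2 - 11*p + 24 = (p - 8)*(p - 3)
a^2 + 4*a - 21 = (a - 3)*(a + 7)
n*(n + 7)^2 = n^3 + 14*n^2 + 49*n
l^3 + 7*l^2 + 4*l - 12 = (l - 1)*(l + 2)*(l + 6)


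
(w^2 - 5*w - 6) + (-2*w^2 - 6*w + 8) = -w^2 - 11*w + 2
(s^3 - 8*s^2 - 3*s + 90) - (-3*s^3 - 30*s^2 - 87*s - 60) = 4*s^3 + 22*s^2 + 84*s + 150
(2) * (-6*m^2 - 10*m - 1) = -12*m^2 - 20*m - 2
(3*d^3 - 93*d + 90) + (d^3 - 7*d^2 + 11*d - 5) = 4*d^3 - 7*d^2 - 82*d + 85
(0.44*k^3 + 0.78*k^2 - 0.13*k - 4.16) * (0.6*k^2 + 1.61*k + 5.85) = 0.264*k^5 + 1.1764*k^4 + 3.7518*k^3 + 1.8577*k^2 - 7.4581*k - 24.336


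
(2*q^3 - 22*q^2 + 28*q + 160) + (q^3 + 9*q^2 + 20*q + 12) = 3*q^3 - 13*q^2 + 48*q + 172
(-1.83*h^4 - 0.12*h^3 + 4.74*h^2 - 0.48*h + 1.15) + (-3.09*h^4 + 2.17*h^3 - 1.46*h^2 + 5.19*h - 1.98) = -4.92*h^4 + 2.05*h^3 + 3.28*h^2 + 4.71*h - 0.83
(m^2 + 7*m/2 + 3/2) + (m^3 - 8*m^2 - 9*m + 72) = m^3 - 7*m^2 - 11*m/2 + 147/2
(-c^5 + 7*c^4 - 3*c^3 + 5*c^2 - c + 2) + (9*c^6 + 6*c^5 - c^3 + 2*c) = 9*c^6 + 5*c^5 + 7*c^4 - 4*c^3 + 5*c^2 + c + 2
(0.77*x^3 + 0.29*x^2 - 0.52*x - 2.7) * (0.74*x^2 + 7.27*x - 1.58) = 0.5698*x^5 + 5.8125*x^4 + 0.5069*x^3 - 6.2366*x^2 - 18.8074*x + 4.266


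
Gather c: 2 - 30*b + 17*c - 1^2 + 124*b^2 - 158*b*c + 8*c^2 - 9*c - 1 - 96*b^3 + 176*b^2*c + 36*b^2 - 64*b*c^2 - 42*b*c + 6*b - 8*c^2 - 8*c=-96*b^3 + 160*b^2 - 64*b*c^2 - 24*b + c*(176*b^2 - 200*b)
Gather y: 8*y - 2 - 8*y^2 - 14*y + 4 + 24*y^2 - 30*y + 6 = 16*y^2 - 36*y + 8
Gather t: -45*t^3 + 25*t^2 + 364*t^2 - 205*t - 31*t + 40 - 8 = -45*t^3 + 389*t^2 - 236*t + 32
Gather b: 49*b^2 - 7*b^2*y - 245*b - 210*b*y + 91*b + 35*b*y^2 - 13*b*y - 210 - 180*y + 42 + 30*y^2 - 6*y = b^2*(49 - 7*y) + b*(35*y^2 - 223*y - 154) + 30*y^2 - 186*y - 168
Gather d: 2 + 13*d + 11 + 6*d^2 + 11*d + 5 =6*d^2 + 24*d + 18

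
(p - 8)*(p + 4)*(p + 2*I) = p^3 - 4*p^2 + 2*I*p^2 - 32*p - 8*I*p - 64*I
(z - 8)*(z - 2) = z^2 - 10*z + 16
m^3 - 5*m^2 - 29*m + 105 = (m - 7)*(m - 3)*(m + 5)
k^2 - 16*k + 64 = (k - 8)^2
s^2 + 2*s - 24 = (s - 4)*(s + 6)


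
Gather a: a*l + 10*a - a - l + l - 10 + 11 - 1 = a*(l + 9)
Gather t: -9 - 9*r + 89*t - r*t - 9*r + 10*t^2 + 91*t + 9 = -18*r + 10*t^2 + t*(180 - r)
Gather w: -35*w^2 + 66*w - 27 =-35*w^2 + 66*w - 27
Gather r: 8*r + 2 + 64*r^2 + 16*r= 64*r^2 + 24*r + 2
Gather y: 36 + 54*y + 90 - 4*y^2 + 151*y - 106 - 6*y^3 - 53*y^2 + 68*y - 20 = -6*y^3 - 57*y^2 + 273*y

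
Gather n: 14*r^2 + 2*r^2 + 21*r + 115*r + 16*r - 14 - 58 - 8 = 16*r^2 + 152*r - 80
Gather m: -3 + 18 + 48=63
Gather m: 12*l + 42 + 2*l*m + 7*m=12*l + m*(2*l + 7) + 42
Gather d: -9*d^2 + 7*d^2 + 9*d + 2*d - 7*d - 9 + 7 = -2*d^2 + 4*d - 2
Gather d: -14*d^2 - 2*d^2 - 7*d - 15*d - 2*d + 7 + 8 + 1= -16*d^2 - 24*d + 16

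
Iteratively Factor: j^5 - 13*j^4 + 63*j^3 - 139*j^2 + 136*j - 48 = (j - 4)*(j^4 - 9*j^3 + 27*j^2 - 31*j + 12) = (j - 4)*(j - 1)*(j^3 - 8*j^2 + 19*j - 12) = (j - 4)*(j - 3)*(j - 1)*(j^2 - 5*j + 4) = (j - 4)^2*(j - 3)*(j - 1)*(j - 1)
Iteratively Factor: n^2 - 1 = (n - 1)*(n + 1)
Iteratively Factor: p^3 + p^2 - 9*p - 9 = (p + 3)*(p^2 - 2*p - 3) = (p + 1)*(p + 3)*(p - 3)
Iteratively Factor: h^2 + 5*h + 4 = (h + 4)*(h + 1)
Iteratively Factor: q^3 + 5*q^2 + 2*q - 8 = (q - 1)*(q^2 + 6*q + 8) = (q - 1)*(q + 2)*(q + 4)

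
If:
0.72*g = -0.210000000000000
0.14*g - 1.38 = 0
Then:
No Solution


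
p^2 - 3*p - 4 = (p - 4)*(p + 1)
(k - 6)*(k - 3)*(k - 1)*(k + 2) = k^4 - 8*k^3 + 7*k^2 + 36*k - 36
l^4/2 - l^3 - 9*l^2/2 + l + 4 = (l/2 + 1)*(l - 4)*(l - 1)*(l + 1)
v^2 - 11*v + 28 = (v - 7)*(v - 4)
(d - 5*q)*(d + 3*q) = d^2 - 2*d*q - 15*q^2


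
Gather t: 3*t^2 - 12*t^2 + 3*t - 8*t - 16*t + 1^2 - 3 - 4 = -9*t^2 - 21*t - 6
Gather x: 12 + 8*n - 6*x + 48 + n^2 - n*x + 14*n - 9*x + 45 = n^2 + 22*n + x*(-n - 15) + 105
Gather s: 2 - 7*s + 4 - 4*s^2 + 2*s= -4*s^2 - 5*s + 6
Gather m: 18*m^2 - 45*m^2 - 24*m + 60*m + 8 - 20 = -27*m^2 + 36*m - 12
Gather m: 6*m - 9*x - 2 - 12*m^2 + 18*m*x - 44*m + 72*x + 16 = -12*m^2 + m*(18*x - 38) + 63*x + 14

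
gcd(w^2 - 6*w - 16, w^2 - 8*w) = w - 8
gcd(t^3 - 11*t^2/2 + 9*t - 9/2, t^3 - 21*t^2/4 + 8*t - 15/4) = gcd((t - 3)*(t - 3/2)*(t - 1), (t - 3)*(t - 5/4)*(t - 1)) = t^2 - 4*t + 3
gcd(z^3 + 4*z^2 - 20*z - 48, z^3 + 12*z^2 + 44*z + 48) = z^2 + 8*z + 12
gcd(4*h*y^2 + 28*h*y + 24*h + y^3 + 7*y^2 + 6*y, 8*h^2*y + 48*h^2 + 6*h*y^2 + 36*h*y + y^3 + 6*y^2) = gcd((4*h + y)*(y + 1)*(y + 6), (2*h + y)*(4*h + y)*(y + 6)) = 4*h*y + 24*h + y^2 + 6*y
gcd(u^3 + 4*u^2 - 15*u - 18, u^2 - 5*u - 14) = 1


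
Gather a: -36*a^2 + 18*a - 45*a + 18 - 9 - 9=-36*a^2 - 27*a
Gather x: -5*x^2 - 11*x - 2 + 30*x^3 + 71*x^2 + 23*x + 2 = 30*x^3 + 66*x^2 + 12*x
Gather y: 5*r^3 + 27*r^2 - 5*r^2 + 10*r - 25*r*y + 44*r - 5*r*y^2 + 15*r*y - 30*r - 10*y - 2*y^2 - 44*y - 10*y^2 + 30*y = 5*r^3 + 22*r^2 + 24*r + y^2*(-5*r - 12) + y*(-10*r - 24)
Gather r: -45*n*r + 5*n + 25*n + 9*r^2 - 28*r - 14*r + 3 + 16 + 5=30*n + 9*r^2 + r*(-45*n - 42) + 24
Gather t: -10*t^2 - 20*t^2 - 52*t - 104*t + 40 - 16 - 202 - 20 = -30*t^2 - 156*t - 198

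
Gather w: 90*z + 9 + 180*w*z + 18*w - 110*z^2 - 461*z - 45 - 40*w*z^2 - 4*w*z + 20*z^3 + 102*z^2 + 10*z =w*(-40*z^2 + 176*z + 18) + 20*z^3 - 8*z^2 - 361*z - 36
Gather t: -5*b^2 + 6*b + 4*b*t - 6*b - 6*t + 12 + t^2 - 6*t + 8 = -5*b^2 + t^2 + t*(4*b - 12) + 20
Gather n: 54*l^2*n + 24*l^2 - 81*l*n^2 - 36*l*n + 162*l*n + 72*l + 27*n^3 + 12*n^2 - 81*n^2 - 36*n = 24*l^2 + 72*l + 27*n^3 + n^2*(-81*l - 69) + n*(54*l^2 + 126*l - 36)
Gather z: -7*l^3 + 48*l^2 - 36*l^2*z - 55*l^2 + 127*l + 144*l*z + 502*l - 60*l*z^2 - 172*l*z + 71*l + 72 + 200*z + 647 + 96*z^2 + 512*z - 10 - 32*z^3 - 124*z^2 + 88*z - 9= -7*l^3 - 7*l^2 + 700*l - 32*z^3 + z^2*(-60*l - 28) + z*(-36*l^2 - 28*l + 800) + 700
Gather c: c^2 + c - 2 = c^2 + c - 2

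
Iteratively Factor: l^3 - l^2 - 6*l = (l - 3)*(l^2 + 2*l) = l*(l - 3)*(l + 2)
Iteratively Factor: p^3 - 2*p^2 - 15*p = (p - 5)*(p^2 + 3*p) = (p - 5)*(p + 3)*(p)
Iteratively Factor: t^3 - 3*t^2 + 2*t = (t - 2)*(t^2 - t) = t*(t - 2)*(t - 1)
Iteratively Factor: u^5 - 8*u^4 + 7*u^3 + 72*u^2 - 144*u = (u)*(u^4 - 8*u^3 + 7*u^2 + 72*u - 144) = u*(u - 4)*(u^3 - 4*u^2 - 9*u + 36) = u*(u - 4)*(u + 3)*(u^2 - 7*u + 12) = u*(u - 4)*(u - 3)*(u + 3)*(u - 4)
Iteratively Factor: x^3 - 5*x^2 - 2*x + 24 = (x + 2)*(x^2 - 7*x + 12) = (x - 3)*(x + 2)*(x - 4)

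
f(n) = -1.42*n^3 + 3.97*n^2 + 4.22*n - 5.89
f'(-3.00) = -57.94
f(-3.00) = 55.52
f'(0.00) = 4.22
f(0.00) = -5.89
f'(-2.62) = -45.83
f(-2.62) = 35.84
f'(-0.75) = -4.13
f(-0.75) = -6.22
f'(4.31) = -40.69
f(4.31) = -27.64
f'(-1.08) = -9.32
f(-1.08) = -4.03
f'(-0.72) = -3.71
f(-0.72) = -6.34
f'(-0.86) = -5.76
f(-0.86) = -5.68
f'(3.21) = -14.19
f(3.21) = 1.60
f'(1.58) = 6.13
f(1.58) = 5.09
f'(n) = -4.26*n^2 + 7.94*n + 4.22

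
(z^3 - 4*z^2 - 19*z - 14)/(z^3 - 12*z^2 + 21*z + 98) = (z + 1)/(z - 7)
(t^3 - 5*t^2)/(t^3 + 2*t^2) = (t - 5)/(t + 2)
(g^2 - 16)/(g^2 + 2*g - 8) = (g - 4)/(g - 2)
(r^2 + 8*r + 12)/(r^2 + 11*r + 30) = (r + 2)/(r + 5)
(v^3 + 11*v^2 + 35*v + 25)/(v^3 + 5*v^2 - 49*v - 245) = (v^2 + 6*v + 5)/(v^2 - 49)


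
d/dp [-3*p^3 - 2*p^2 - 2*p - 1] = -9*p^2 - 4*p - 2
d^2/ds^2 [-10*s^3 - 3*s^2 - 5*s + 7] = -60*s - 6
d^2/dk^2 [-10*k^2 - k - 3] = -20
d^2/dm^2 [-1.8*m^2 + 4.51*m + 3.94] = -3.60000000000000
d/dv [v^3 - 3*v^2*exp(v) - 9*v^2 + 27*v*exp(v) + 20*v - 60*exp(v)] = -3*v^2*exp(v) + 3*v^2 + 21*v*exp(v) - 18*v - 33*exp(v) + 20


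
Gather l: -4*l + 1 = 1 - 4*l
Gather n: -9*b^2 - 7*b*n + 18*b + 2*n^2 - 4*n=-9*b^2 + 18*b + 2*n^2 + n*(-7*b - 4)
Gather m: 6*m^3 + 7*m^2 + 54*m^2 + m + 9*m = 6*m^3 + 61*m^2 + 10*m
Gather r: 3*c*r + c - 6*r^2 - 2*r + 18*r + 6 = c - 6*r^2 + r*(3*c + 16) + 6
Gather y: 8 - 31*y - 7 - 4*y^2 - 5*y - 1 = -4*y^2 - 36*y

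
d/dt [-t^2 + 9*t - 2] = 9 - 2*t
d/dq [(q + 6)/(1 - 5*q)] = 31/(5*q - 1)^2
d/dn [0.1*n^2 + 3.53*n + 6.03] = 0.2*n + 3.53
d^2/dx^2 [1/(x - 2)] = 2/(x - 2)^3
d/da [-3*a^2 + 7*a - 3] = 7 - 6*a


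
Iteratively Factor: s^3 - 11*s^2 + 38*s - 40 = (s - 4)*(s^2 - 7*s + 10) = (s - 5)*(s - 4)*(s - 2)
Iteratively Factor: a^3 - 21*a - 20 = (a + 1)*(a^2 - a - 20) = (a + 1)*(a + 4)*(a - 5)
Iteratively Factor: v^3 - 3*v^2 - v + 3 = (v + 1)*(v^2 - 4*v + 3) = (v - 3)*(v + 1)*(v - 1)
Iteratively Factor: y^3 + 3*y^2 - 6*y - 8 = (y + 4)*(y^2 - y - 2) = (y - 2)*(y + 4)*(y + 1)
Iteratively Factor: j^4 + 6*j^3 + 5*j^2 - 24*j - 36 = (j + 3)*(j^3 + 3*j^2 - 4*j - 12) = (j - 2)*(j + 3)*(j^2 + 5*j + 6) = (j - 2)*(j + 3)^2*(j + 2)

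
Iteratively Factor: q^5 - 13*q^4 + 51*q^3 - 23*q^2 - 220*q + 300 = (q - 5)*(q^4 - 8*q^3 + 11*q^2 + 32*q - 60) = (q - 5)*(q - 3)*(q^3 - 5*q^2 - 4*q + 20) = (q - 5)*(q - 3)*(q + 2)*(q^2 - 7*q + 10) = (q - 5)^2*(q - 3)*(q + 2)*(q - 2)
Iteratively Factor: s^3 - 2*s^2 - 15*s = (s - 5)*(s^2 + 3*s) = s*(s - 5)*(s + 3)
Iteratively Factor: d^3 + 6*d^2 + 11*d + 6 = (d + 3)*(d^2 + 3*d + 2) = (d + 2)*(d + 3)*(d + 1)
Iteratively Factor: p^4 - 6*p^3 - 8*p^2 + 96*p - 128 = (p - 2)*(p^3 - 4*p^2 - 16*p + 64) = (p - 4)*(p - 2)*(p^2 - 16) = (p - 4)*(p - 2)*(p + 4)*(p - 4)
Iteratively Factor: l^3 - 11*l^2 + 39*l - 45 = (l - 5)*(l^2 - 6*l + 9) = (l - 5)*(l - 3)*(l - 3)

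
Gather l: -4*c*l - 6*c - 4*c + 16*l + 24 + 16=-10*c + l*(16 - 4*c) + 40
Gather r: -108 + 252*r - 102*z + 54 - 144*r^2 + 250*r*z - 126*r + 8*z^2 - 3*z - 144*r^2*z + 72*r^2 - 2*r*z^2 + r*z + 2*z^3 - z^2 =r^2*(-144*z - 72) + r*(-2*z^2 + 251*z + 126) + 2*z^3 + 7*z^2 - 105*z - 54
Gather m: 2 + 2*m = 2*m + 2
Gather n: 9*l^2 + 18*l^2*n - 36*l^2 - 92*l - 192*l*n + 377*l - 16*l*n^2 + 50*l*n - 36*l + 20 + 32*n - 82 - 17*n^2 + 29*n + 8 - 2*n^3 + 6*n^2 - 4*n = -27*l^2 + 249*l - 2*n^3 + n^2*(-16*l - 11) + n*(18*l^2 - 142*l + 57) - 54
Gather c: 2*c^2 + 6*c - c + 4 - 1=2*c^2 + 5*c + 3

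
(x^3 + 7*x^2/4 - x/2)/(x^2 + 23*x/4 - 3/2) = x*(x + 2)/(x + 6)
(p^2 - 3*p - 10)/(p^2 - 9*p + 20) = (p + 2)/(p - 4)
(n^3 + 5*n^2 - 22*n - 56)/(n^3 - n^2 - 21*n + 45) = (n^3 + 5*n^2 - 22*n - 56)/(n^3 - n^2 - 21*n + 45)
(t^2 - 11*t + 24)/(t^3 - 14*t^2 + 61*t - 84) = (t - 8)/(t^2 - 11*t + 28)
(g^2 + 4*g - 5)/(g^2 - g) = (g + 5)/g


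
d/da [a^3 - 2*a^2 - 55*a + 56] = 3*a^2 - 4*a - 55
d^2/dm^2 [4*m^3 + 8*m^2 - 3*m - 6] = 24*m + 16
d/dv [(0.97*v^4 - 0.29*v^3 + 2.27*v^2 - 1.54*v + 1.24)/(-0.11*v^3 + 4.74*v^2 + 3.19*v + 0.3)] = (-0.1067*v^6 + 9.1956*v^5 + 8.158*v^4 - 1.025*v^3 + 14.6891*v^2 - 10.3932*v - 4.4176)/(0.0121*v^6 - 1.0428*v^5 + 21.7658*v^4 + 30.1752*v^3 + 13.0201*v^2 + 1.914*v + 0.09)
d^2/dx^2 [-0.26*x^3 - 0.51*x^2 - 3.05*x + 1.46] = -1.56*x - 1.02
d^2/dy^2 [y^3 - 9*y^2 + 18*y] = 6*y - 18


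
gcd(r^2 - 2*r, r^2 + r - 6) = r - 2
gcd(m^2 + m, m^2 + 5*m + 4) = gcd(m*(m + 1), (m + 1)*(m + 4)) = m + 1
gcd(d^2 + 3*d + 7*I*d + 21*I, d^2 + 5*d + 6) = d + 3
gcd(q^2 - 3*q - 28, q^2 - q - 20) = q + 4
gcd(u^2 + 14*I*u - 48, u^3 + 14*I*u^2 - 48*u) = u^2 + 14*I*u - 48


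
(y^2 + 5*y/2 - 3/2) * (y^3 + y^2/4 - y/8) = y^5 + 11*y^4/4 - y^3 - 11*y^2/16 + 3*y/16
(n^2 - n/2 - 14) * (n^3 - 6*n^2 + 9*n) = n^5 - 13*n^4/2 - 2*n^3 + 159*n^2/2 - 126*n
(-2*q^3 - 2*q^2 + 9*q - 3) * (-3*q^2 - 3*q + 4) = 6*q^5 + 12*q^4 - 29*q^3 - 26*q^2 + 45*q - 12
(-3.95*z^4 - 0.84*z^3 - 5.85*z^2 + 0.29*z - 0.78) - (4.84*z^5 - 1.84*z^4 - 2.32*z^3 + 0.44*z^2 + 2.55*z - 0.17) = -4.84*z^5 - 2.11*z^4 + 1.48*z^3 - 6.29*z^2 - 2.26*z - 0.61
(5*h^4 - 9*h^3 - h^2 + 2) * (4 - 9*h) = -45*h^5 + 101*h^4 - 27*h^3 - 4*h^2 - 18*h + 8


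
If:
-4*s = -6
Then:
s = 3/2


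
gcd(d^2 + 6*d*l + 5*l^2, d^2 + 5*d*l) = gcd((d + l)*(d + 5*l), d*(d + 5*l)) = d + 5*l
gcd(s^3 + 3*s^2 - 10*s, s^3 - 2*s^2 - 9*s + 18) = s - 2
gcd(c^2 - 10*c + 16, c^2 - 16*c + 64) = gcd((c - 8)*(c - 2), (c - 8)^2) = c - 8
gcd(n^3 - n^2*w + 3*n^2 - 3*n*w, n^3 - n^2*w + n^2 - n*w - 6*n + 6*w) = -n^2 + n*w - 3*n + 3*w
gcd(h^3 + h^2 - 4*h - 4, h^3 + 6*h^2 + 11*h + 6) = h^2 + 3*h + 2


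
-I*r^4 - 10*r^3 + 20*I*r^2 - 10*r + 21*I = (r - 7*I)*(r - 3*I)*(r - I)*(-I*r + 1)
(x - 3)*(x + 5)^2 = x^3 + 7*x^2 - 5*x - 75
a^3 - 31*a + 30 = (a - 5)*(a - 1)*(a + 6)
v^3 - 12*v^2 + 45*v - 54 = (v - 6)*(v - 3)^2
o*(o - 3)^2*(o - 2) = o^4 - 8*o^3 + 21*o^2 - 18*o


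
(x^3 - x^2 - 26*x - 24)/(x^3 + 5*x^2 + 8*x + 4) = (x^2 - 2*x - 24)/(x^2 + 4*x + 4)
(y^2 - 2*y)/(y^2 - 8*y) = (y - 2)/(y - 8)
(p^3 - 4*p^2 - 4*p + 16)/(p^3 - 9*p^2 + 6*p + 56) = (p - 2)/(p - 7)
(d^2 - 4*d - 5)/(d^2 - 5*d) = (d + 1)/d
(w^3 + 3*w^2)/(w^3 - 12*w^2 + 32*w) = w*(w + 3)/(w^2 - 12*w + 32)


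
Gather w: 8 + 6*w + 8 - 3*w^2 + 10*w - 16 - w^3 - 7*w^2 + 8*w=-w^3 - 10*w^2 + 24*w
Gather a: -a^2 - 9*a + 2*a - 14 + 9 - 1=-a^2 - 7*a - 6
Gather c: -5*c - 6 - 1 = -5*c - 7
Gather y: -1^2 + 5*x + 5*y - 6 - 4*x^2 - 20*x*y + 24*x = -4*x^2 + 29*x + y*(5 - 20*x) - 7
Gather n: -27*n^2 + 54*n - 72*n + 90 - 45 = -27*n^2 - 18*n + 45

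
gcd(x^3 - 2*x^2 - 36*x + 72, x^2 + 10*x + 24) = x + 6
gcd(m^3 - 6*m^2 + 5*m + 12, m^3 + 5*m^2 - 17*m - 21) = m^2 - 2*m - 3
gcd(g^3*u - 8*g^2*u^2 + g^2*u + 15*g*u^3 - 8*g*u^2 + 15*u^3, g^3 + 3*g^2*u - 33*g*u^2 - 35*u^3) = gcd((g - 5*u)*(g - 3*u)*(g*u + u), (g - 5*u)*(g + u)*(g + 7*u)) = -g + 5*u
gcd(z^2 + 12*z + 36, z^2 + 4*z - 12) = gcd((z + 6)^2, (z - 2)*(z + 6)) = z + 6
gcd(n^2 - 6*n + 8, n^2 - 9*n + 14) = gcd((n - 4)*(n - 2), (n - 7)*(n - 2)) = n - 2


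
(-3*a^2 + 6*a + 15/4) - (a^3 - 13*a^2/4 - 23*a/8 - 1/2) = -a^3 + a^2/4 + 71*a/8 + 17/4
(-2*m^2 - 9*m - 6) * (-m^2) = 2*m^4 + 9*m^3 + 6*m^2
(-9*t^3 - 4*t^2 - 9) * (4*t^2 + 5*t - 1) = -36*t^5 - 61*t^4 - 11*t^3 - 32*t^2 - 45*t + 9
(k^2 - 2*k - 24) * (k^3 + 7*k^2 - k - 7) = k^5 + 5*k^4 - 39*k^3 - 173*k^2 + 38*k + 168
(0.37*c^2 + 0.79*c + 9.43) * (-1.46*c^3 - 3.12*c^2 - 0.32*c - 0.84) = -0.5402*c^5 - 2.3078*c^4 - 16.351*c^3 - 29.9852*c^2 - 3.6812*c - 7.9212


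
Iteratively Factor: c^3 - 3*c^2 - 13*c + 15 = (c - 1)*(c^2 - 2*c - 15) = (c - 5)*(c - 1)*(c + 3)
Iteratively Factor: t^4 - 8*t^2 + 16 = (t + 2)*(t^3 - 2*t^2 - 4*t + 8) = (t - 2)*(t + 2)*(t^2 - 4) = (t - 2)*(t + 2)^2*(t - 2)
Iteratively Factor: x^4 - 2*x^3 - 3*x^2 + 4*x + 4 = (x + 1)*(x^3 - 3*x^2 + 4) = (x + 1)^2*(x^2 - 4*x + 4) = (x - 2)*(x + 1)^2*(x - 2)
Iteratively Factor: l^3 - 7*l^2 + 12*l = (l - 4)*(l^2 - 3*l) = (l - 4)*(l - 3)*(l)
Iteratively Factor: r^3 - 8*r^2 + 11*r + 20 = (r + 1)*(r^2 - 9*r + 20) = (r - 4)*(r + 1)*(r - 5)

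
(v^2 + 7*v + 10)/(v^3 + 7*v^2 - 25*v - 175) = (v + 2)/(v^2 + 2*v - 35)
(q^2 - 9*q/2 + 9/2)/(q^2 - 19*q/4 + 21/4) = 2*(2*q - 3)/(4*q - 7)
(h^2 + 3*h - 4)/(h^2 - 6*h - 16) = (-h^2 - 3*h + 4)/(-h^2 + 6*h + 16)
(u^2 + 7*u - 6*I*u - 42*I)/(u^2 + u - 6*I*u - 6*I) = (u + 7)/(u + 1)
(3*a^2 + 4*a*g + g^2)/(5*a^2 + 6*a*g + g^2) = (3*a + g)/(5*a + g)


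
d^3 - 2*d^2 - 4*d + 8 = (d - 2)^2*(d + 2)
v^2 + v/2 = v*(v + 1/2)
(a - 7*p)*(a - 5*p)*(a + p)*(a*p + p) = a^4*p - 11*a^3*p^2 + a^3*p + 23*a^2*p^3 - 11*a^2*p^2 + 35*a*p^4 + 23*a*p^3 + 35*p^4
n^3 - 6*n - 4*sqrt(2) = (n - 2*sqrt(2))*(n + sqrt(2))^2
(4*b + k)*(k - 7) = 4*b*k - 28*b + k^2 - 7*k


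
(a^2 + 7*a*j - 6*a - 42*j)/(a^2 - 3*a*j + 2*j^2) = (a^2 + 7*a*j - 6*a - 42*j)/(a^2 - 3*a*j + 2*j^2)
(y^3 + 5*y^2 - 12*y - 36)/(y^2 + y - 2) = (y^2 + 3*y - 18)/(y - 1)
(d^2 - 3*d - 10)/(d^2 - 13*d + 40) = (d + 2)/(d - 8)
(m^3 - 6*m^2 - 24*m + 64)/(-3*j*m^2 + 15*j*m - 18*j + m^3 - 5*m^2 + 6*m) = (-m^2 + 4*m + 32)/(3*j*m - 9*j - m^2 + 3*m)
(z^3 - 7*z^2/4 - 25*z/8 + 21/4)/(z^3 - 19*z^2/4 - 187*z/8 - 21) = (2*z^2 - 7*z + 6)/(2*z^2 - 13*z - 24)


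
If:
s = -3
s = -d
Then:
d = 3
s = -3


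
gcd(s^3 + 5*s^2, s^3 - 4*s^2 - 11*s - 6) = 1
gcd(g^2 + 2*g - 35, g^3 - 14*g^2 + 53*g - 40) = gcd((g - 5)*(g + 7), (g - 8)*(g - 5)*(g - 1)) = g - 5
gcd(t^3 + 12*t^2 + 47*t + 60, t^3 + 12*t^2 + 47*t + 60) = t^3 + 12*t^2 + 47*t + 60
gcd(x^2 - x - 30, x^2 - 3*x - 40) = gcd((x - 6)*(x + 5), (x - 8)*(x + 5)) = x + 5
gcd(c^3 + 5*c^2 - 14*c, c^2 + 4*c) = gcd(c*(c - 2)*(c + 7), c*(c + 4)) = c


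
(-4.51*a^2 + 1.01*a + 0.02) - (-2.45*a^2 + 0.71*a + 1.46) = -2.06*a^2 + 0.3*a - 1.44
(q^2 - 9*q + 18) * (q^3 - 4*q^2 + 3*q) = q^5 - 13*q^4 + 57*q^3 - 99*q^2 + 54*q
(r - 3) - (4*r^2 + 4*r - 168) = -4*r^2 - 3*r + 165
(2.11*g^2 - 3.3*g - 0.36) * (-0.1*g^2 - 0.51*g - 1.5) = -0.211*g^4 - 0.7461*g^3 - 1.446*g^2 + 5.1336*g + 0.54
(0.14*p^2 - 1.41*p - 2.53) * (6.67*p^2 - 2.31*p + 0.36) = 0.9338*p^4 - 9.7281*p^3 - 13.5676*p^2 + 5.3367*p - 0.9108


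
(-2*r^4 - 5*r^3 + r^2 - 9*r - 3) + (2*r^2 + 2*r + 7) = -2*r^4 - 5*r^3 + 3*r^2 - 7*r + 4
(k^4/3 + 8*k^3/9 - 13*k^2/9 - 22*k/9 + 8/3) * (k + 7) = k^5/3 + 29*k^4/9 + 43*k^3/9 - 113*k^2/9 - 130*k/9 + 56/3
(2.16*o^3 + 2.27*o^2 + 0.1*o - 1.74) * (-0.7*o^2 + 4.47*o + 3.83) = -1.512*o^5 + 8.0662*o^4 + 18.3497*o^3 + 10.3591*o^2 - 7.3948*o - 6.6642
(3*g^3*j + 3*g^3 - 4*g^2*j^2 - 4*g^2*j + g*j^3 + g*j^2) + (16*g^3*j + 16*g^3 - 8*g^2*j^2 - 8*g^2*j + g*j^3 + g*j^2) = 19*g^3*j + 19*g^3 - 12*g^2*j^2 - 12*g^2*j + 2*g*j^3 + 2*g*j^2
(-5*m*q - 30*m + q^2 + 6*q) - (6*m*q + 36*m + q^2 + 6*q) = -11*m*q - 66*m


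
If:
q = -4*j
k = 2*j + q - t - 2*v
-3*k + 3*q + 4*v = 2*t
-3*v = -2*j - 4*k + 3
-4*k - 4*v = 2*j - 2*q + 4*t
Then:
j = -6/31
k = 24/31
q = 24/31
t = -6/31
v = -3/31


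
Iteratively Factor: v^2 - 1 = (v + 1)*(v - 1)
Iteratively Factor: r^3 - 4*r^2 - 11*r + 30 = (r - 5)*(r^2 + r - 6) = (r - 5)*(r + 3)*(r - 2)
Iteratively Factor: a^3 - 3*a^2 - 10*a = (a - 5)*(a^2 + 2*a) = a*(a - 5)*(a + 2)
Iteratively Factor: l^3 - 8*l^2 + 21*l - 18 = (l - 3)*(l^2 - 5*l + 6) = (l - 3)^2*(l - 2)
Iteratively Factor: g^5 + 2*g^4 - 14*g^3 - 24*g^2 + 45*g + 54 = (g + 3)*(g^4 - g^3 - 11*g^2 + 9*g + 18) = (g - 2)*(g + 3)*(g^3 + g^2 - 9*g - 9) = (g - 3)*(g - 2)*(g + 3)*(g^2 + 4*g + 3) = (g - 3)*(g - 2)*(g + 3)^2*(g + 1)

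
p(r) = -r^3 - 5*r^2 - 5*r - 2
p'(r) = -3*r^2 - 10*r - 5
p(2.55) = -63.84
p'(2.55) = -50.01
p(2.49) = -60.89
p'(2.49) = -48.50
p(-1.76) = -3.24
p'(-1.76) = 3.31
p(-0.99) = -0.98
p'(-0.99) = 1.96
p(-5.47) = 39.41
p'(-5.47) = -40.06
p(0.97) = -12.47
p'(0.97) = -17.52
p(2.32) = -53.00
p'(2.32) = -44.35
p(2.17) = -46.61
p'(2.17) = -40.83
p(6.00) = -428.00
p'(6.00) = -173.00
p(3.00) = -89.00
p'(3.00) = -62.00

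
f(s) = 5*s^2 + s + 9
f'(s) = 10*s + 1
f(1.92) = 29.35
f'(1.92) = 20.20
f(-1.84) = 24.09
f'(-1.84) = -17.40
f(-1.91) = 25.33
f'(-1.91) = -18.10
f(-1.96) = 26.25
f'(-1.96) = -18.60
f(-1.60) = 20.20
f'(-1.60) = -15.00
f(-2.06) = 28.16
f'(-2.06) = -19.60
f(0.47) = 10.57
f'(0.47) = 5.70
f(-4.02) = 85.78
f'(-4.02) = -39.20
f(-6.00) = 183.00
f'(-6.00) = -59.00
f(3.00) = 57.00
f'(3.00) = 31.00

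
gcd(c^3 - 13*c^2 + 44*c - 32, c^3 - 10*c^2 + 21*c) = 1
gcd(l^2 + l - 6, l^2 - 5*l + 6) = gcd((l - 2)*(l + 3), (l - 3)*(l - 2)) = l - 2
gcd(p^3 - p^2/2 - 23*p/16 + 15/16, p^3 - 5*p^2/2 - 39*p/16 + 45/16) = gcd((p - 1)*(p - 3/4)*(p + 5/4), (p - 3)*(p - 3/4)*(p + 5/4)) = p^2 + p/2 - 15/16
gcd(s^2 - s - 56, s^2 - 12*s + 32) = s - 8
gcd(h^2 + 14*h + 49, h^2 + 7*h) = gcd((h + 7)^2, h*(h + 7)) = h + 7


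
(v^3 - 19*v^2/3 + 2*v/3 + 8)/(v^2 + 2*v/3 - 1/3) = (3*v^2 - 22*v + 24)/(3*v - 1)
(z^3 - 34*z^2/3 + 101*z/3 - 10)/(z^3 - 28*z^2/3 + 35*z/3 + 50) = (3*z - 1)/(3*z + 5)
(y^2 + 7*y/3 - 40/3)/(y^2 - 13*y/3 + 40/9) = 3*(y + 5)/(3*y - 5)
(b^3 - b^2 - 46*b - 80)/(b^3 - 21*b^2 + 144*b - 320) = (b^2 + 7*b + 10)/(b^2 - 13*b + 40)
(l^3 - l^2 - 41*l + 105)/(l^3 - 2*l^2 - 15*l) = (l^2 + 4*l - 21)/(l*(l + 3))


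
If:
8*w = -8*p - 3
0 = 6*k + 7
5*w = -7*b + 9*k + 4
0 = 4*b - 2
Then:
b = 1/2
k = -7/6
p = 13/8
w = -2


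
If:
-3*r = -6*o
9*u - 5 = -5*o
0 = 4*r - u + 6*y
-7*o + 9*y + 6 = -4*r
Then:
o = 41/71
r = 82/71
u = 50/213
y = -467/639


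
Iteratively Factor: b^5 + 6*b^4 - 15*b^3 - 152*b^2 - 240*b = (b + 4)*(b^4 + 2*b^3 - 23*b^2 - 60*b) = (b + 3)*(b + 4)*(b^3 - b^2 - 20*b) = b*(b + 3)*(b + 4)*(b^2 - b - 20) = b*(b - 5)*(b + 3)*(b + 4)*(b + 4)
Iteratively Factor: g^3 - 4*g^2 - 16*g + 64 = (g - 4)*(g^2 - 16) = (g - 4)^2*(g + 4)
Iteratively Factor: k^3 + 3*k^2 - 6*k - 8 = (k + 1)*(k^2 + 2*k - 8) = (k + 1)*(k + 4)*(k - 2)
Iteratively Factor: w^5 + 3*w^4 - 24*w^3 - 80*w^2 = (w)*(w^4 + 3*w^3 - 24*w^2 - 80*w) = w*(w + 4)*(w^3 - w^2 - 20*w) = w^2*(w + 4)*(w^2 - w - 20) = w^2*(w + 4)^2*(w - 5)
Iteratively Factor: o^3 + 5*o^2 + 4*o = (o)*(o^2 + 5*o + 4) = o*(o + 4)*(o + 1)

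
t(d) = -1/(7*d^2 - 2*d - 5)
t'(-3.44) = -0.01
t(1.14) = -0.55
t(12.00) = 0.00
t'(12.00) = 0.00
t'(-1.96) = -0.04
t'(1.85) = 0.10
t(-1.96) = -0.04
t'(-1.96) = -0.04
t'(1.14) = 4.23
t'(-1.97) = -0.04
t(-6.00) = 0.00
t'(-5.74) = -0.00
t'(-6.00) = 0.00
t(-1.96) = -0.04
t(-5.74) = -0.00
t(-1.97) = -0.04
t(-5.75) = -0.00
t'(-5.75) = -0.00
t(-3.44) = -0.01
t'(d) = -(2 - 14*d)/(7*d^2 - 2*d - 5)^2 = 2*(7*d - 1)/(-7*d^2 + 2*d + 5)^2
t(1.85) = -0.07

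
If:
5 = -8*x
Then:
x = -5/8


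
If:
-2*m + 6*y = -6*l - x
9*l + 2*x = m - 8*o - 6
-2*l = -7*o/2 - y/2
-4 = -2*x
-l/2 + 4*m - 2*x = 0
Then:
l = -216/349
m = 322/349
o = -153/349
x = 2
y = 207/349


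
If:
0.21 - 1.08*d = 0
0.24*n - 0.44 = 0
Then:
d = 0.19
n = 1.83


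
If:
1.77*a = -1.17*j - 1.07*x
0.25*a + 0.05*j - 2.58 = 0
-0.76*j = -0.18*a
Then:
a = 9.85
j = 2.33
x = -18.85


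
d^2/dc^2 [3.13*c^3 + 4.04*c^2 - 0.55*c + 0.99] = 18.78*c + 8.08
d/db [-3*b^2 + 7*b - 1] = 7 - 6*b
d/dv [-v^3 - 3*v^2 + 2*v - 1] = -3*v^2 - 6*v + 2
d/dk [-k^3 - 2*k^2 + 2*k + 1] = -3*k^2 - 4*k + 2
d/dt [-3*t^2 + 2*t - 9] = 2 - 6*t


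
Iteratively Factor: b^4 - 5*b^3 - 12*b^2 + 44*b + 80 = (b - 4)*(b^3 - b^2 - 16*b - 20) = (b - 4)*(b + 2)*(b^2 - 3*b - 10) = (b - 5)*(b - 4)*(b + 2)*(b + 2)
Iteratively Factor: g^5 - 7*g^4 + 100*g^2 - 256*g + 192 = (g - 2)*(g^4 - 5*g^3 - 10*g^2 + 80*g - 96) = (g - 2)^2*(g^3 - 3*g^2 - 16*g + 48) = (g - 3)*(g - 2)^2*(g^2 - 16) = (g - 4)*(g - 3)*(g - 2)^2*(g + 4)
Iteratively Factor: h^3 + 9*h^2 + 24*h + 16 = (h + 4)*(h^2 + 5*h + 4) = (h + 1)*(h + 4)*(h + 4)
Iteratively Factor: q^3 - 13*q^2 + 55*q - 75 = (q - 5)*(q^2 - 8*q + 15) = (q - 5)*(q - 3)*(q - 5)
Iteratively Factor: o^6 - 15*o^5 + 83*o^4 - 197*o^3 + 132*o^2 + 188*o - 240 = (o - 2)*(o^5 - 13*o^4 + 57*o^3 - 83*o^2 - 34*o + 120) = (o - 2)*(o + 1)*(o^4 - 14*o^3 + 71*o^2 - 154*o + 120) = (o - 4)*(o - 2)*(o + 1)*(o^3 - 10*o^2 + 31*o - 30) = (o - 4)*(o - 3)*(o - 2)*(o + 1)*(o^2 - 7*o + 10) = (o - 5)*(o - 4)*(o - 3)*(o - 2)*(o + 1)*(o - 2)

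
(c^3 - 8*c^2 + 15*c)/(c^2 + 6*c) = (c^2 - 8*c + 15)/(c + 6)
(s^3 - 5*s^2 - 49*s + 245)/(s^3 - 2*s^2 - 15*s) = (s^2 - 49)/(s*(s + 3))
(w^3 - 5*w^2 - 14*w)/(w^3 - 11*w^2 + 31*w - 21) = w*(w + 2)/(w^2 - 4*w + 3)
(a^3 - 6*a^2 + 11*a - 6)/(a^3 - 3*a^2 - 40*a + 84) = (a^2 - 4*a + 3)/(a^2 - a - 42)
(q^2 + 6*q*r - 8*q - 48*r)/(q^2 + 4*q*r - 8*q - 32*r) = (q + 6*r)/(q + 4*r)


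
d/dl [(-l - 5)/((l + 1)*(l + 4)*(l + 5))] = (2*l + 5)/((l + 1)^2*(l + 4)^2)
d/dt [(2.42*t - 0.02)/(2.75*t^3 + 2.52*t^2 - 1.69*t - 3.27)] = (-13.31*t^3 - 5.9334*t^2 + 0.1008*t - 7.9472)/(7.5625*t^6 + 13.86*t^5 - 2.9446*t^4 - 26.5026*t^3 - 13.6247*t^2 + 11.0526*t + 10.6929)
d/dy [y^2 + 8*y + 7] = 2*y + 8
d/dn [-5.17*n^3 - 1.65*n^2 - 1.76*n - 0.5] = -15.51*n^2 - 3.3*n - 1.76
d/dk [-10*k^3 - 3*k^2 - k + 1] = -30*k^2 - 6*k - 1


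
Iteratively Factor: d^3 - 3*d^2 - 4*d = (d - 4)*(d^2 + d) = (d - 4)*(d + 1)*(d)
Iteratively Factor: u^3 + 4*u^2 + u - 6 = (u - 1)*(u^2 + 5*u + 6) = (u - 1)*(u + 3)*(u + 2)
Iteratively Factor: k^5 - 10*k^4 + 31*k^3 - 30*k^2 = (k - 5)*(k^4 - 5*k^3 + 6*k^2) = (k - 5)*(k - 2)*(k^3 - 3*k^2) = (k - 5)*(k - 3)*(k - 2)*(k^2) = k*(k - 5)*(k - 3)*(k - 2)*(k)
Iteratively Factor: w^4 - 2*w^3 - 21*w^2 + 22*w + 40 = (w - 2)*(w^3 - 21*w - 20) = (w - 2)*(w + 4)*(w^2 - 4*w - 5) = (w - 2)*(w + 1)*(w + 4)*(w - 5)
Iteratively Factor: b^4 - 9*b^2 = (b)*(b^3 - 9*b) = b*(b + 3)*(b^2 - 3*b) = b*(b - 3)*(b + 3)*(b)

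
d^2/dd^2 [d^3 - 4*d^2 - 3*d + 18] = 6*d - 8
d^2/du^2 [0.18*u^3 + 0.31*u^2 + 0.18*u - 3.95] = 1.08*u + 0.62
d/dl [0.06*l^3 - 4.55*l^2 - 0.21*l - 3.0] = 0.18*l^2 - 9.1*l - 0.21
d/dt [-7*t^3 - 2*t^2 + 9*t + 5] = -21*t^2 - 4*t + 9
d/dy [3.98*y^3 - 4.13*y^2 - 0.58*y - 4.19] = 11.94*y^2 - 8.26*y - 0.58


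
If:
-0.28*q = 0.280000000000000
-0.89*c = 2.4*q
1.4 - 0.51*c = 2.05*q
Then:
No Solution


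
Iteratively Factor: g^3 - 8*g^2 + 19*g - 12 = (g - 4)*(g^2 - 4*g + 3) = (g - 4)*(g - 3)*(g - 1)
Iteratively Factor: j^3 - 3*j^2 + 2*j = (j - 2)*(j^2 - j) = (j - 2)*(j - 1)*(j)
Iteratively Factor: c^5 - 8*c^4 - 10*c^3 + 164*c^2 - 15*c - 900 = (c + 3)*(c^4 - 11*c^3 + 23*c^2 + 95*c - 300) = (c - 5)*(c + 3)*(c^3 - 6*c^2 - 7*c + 60) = (c - 5)^2*(c + 3)*(c^2 - c - 12) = (c - 5)^2*(c + 3)^2*(c - 4)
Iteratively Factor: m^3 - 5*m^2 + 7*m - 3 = (m - 1)*(m^2 - 4*m + 3) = (m - 1)^2*(m - 3)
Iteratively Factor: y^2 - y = (y - 1)*(y)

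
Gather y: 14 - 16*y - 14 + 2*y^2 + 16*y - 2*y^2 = 0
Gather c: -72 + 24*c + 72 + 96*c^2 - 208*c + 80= 96*c^2 - 184*c + 80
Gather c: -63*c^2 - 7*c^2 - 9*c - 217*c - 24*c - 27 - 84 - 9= -70*c^2 - 250*c - 120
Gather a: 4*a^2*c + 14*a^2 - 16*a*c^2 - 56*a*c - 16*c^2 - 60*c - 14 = a^2*(4*c + 14) + a*(-16*c^2 - 56*c) - 16*c^2 - 60*c - 14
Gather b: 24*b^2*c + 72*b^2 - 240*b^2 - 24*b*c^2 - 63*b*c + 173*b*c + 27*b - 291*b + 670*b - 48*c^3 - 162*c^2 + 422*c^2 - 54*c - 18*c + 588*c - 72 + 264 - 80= b^2*(24*c - 168) + b*(-24*c^2 + 110*c + 406) - 48*c^3 + 260*c^2 + 516*c + 112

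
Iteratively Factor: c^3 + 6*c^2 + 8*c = (c)*(c^2 + 6*c + 8) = c*(c + 4)*(c + 2)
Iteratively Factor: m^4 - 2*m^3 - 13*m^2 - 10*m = (m + 2)*(m^3 - 4*m^2 - 5*m) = m*(m + 2)*(m^2 - 4*m - 5) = m*(m + 1)*(m + 2)*(m - 5)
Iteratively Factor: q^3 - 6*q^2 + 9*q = (q - 3)*(q^2 - 3*q) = q*(q - 3)*(q - 3)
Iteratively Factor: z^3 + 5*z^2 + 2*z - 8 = (z + 2)*(z^2 + 3*z - 4) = (z - 1)*(z + 2)*(z + 4)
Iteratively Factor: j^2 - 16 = (j + 4)*(j - 4)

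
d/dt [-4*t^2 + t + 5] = 1 - 8*t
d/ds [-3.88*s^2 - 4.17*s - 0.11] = -7.76*s - 4.17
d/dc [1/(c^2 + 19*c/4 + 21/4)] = 4*(-8*c - 19)/(4*c^2 + 19*c + 21)^2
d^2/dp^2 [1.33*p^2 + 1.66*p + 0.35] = 2.66000000000000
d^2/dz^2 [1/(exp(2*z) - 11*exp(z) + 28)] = ((11 - 4*exp(z))*(exp(2*z) - 11*exp(z) + 28) + 2*(2*exp(z) - 11)^2*exp(z))*exp(z)/(exp(2*z) - 11*exp(z) + 28)^3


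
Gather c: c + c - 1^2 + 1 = 2*c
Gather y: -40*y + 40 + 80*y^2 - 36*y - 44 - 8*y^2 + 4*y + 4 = 72*y^2 - 72*y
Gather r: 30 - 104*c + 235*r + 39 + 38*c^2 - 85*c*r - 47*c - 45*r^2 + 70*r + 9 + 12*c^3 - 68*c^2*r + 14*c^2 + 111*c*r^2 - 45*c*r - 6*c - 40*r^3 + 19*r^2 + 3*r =12*c^3 + 52*c^2 - 157*c - 40*r^3 + r^2*(111*c - 26) + r*(-68*c^2 - 130*c + 308) + 78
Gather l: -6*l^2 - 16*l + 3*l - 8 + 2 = -6*l^2 - 13*l - 6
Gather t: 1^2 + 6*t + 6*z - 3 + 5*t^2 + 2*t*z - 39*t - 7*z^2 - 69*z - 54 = 5*t^2 + t*(2*z - 33) - 7*z^2 - 63*z - 56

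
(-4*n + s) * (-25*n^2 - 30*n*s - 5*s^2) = 100*n^3 + 95*n^2*s - 10*n*s^2 - 5*s^3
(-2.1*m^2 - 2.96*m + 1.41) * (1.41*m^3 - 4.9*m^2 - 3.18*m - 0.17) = -2.961*m^5 + 6.1164*m^4 + 23.1701*m^3 + 2.8608*m^2 - 3.9806*m - 0.2397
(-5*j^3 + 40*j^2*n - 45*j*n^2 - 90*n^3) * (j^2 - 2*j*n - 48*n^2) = -5*j^5 + 50*j^4*n + 115*j^3*n^2 - 1920*j^2*n^3 + 2340*j*n^4 + 4320*n^5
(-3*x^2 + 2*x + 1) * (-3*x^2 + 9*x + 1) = 9*x^4 - 33*x^3 + 12*x^2 + 11*x + 1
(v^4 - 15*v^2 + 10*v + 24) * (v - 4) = v^5 - 4*v^4 - 15*v^3 + 70*v^2 - 16*v - 96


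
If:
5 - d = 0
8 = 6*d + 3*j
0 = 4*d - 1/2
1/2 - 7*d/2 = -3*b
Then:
No Solution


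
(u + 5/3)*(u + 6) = u^2 + 23*u/3 + 10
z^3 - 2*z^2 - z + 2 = (z - 2)*(z - 1)*(z + 1)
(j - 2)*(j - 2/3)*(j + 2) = j^3 - 2*j^2/3 - 4*j + 8/3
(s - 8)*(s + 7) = s^2 - s - 56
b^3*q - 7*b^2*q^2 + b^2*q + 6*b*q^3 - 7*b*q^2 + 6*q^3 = (b - 6*q)*(b - q)*(b*q + q)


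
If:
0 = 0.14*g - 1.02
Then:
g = 7.29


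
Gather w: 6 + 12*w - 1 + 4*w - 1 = 16*w + 4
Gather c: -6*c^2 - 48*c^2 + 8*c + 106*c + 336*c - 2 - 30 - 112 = -54*c^2 + 450*c - 144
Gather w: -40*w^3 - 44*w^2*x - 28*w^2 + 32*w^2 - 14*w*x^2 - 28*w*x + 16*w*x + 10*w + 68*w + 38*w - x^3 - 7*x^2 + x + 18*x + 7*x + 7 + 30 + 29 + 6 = -40*w^3 + w^2*(4 - 44*x) + w*(-14*x^2 - 12*x + 116) - x^3 - 7*x^2 + 26*x + 72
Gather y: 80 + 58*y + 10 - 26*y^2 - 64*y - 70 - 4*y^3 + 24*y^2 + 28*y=-4*y^3 - 2*y^2 + 22*y + 20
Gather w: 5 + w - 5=w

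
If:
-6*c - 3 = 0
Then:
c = -1/2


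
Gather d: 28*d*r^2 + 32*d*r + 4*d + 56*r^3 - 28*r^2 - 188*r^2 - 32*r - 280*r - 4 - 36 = d*(28*r^2 + 32*r + 4) + 56*r^3 - 216*r^2 - 312*r - 40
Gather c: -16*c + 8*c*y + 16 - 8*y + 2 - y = c*(8*y - 16) - 9*y + 18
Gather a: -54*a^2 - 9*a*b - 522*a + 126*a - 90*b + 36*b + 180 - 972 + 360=-54*a^2 + a*(-9*b - 396) - 54*b - 432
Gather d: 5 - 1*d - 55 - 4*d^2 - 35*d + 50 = -4*d^2 - 36*d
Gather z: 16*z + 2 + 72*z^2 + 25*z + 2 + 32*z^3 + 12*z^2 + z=32*z^3 + 84*z^2 + 42*z + 4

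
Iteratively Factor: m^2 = (m)*(m)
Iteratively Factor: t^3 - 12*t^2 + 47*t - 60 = (t - 4)*(t^2 - 8*t + 15) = (t - 4)*(t - 3)*(t - 5)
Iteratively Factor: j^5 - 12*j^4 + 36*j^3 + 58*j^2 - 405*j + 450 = (j + 3)*(j^4 - 15*j^3 + 81*j^2 - 185*j + 150) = (j - 3)*(j + 3)*(j^3 - 12*j^2 + 45*j - 50) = (j - 3)*(j - 2)*(j + 3)*(j^2 - 10*j + 25) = (j - 5)*(j - 3)*(j - 2)*(j + 3)*(j - 5)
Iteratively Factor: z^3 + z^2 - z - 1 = (z + 1)*(z^2 - 1) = (z + 1)^2*(z - 1)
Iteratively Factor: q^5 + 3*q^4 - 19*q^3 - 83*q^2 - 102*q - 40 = (q + 2)*(q^4 + q^3 - 21*q^2 - 41*q - 20) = (q + 2)*(q + 4)*(q^3 - 3*q^2 - 9*q - 5) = (q + 1)*(q + 2)*(q + 4)*(q^2 - 4*q - 5) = (q - 5)*(q + 1)*(q + 2)*(q + 4)*(q + 1)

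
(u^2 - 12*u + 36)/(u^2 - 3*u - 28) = (-u^2 + 12*u - 36)/(-u^2 + 3*u + 28)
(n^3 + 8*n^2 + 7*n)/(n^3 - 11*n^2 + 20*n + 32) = n*(n + 7)/(n^2 - 12*n + 32)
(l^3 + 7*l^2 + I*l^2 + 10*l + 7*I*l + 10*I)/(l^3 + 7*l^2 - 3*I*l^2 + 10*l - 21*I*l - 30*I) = (l + I)/(l - 3*I)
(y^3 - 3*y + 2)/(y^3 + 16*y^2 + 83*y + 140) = (y^3 - 3*y + 2)/(y^3 + 16*y^2 + 83*y + 140)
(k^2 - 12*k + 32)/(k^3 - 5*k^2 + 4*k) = (k - 8)/(k*(k - 1))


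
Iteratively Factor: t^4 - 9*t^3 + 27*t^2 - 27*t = (t - 3)*(t^3 - 6*t^2 + 9*t) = (t - 3)^2*(t^2 - 3*t) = t*(t - 3)^2*(t - 3)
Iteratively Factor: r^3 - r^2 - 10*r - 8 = (r - 4)*(r^2 + 3*r + 2) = (r - 4)*(r + 2)*(r + 1)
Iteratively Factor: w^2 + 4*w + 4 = (w + 2)*(w + 2)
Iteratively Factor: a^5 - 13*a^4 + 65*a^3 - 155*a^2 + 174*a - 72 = (a - 2)*(a^4 - 11*a^3 + 43*a^2 - 69*a + 36) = (a - 3)*(a - 2)*(a^3 - 8*a^2 + 19*a - 12) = (a - 4)*(a - 3)*(a - 2)*(a^2 - 4*a + 3) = (a - 4)*(a - 3)^2*(a - 2)*(a - 1)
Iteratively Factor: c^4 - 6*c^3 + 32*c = (c + 2)*(c^3 - 8*c^2 + 16*c) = (c - 4)*(c + 2)*(c^2 - 4*c) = (c - 4)^2*(c + 2)*(c)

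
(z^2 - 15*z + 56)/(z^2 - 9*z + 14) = (z - 8)/(z - 2)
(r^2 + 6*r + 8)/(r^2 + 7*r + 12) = (r + 2)/(r + 3)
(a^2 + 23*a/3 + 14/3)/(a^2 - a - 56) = (a + 2/3)/(a - 8)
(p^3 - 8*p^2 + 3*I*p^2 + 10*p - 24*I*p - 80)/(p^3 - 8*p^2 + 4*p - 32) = (p + 5*I)/(p + 2*I)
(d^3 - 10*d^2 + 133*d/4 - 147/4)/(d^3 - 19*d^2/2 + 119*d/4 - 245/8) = 2*(d - 3)/(2*d - 5)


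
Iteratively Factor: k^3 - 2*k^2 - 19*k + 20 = (k + 4)*(k^2 - 6*k + 5) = (k - 5)*(k + 4)*(k - 1)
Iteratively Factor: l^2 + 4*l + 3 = (l + 1)*(l + 3)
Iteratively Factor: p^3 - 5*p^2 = (p - 5)*(p^2) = p*(p - 5)*(p)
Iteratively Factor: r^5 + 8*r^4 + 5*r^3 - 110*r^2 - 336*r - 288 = (r + 3)*(r^4 + 5*r^3 - 10*r^2 - 80*r - 96) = (r - 4)*(r + 3)*(r^3 + 9*r^2 + 26*r + 24) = (r - 4)*(r + 2)*(r + 3)*(r^2 + 7*r + 12) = (r - 4)*(r + 2)*(r + 3)^2*(r + 4)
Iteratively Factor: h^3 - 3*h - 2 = (h - 2)*(h^2 + 2*h + 1) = (h - 2)*(h + 1)*(h + 1)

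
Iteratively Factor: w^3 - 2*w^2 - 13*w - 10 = (w - 5)*(w^2 + 3*w + 2) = (w - 5)*(w + 1)*(w + 2)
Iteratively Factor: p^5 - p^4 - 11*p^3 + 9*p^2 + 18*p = (p)*(p^4 - p^3 - 11*p^2 + 9*p + 18) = p*(p - 3)*(p^3 + 2*p^2 - 5*p - 6) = p*(p - 3)*(p + 1)*(p^2 + p - 6) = p*(p - 3)*(p - 2)*(p + 1)*(p + 3)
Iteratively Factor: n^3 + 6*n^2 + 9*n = (n + 3)*(n^2 + 3*n) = n*(n + 3)*(n + 3)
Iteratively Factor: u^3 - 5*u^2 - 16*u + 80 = (u + 4)*(u^2 - 9*u + 20) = (u - 4)*(u + 4)*(u - 5)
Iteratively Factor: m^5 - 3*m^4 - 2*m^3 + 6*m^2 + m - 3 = (m + 1)*(m^4 - 4*m^3 + 2*m^2 + 4*m - 3) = (m - 3)*(m + 1)*(m^3 - m^2 - m + 1) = (m - 3)*(m - 1)*(m + 1)*(m^2 - 1) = (m - 3)*(m - 1)^2*(m + 1)*(m + 1)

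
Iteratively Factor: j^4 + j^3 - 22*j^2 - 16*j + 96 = (j - 2)*(j^3 + 3*j^2 - 16*j - 48) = (j - 4)*(j - 2)*(j^2 + 7*j + 12) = (j - 4)*(j - 2)*(j + 4)*(j + 3)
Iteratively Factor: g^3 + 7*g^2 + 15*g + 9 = (g + 3)*(g^2 + 4*g + 3) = (g + 3)^2*(g + 1)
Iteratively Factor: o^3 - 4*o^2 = (o - 4)*(o^2) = o*(o - 4)*(o)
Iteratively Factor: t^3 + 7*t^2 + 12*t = (t + 3)*(t^2 + 4*t) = (t + 3)*(t + 4)*(t)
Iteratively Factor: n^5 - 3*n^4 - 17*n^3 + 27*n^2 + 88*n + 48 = (n + 1)*(n^4 - 4*n^3 - 13*n^2 + 40*n + 48) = (n - 4)*(n + 1)*(n^3 - 13*n - 12) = (n - 4)*(n + 1)^2*(n^2 - n - 12) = (n - 4)^2*(n + 1)^2*(n + 3)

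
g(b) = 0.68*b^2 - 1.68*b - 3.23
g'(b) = 1.36*b - 1.68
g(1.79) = -4.06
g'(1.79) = 0.75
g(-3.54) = 11.24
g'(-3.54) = -6.49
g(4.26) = 1.95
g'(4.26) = 4.11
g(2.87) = -2.45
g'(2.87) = 2.22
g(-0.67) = -1.80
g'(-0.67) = -2.59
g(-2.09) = 3.25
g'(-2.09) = -4.52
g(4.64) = 3.61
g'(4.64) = 4.63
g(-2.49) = 5.17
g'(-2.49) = -5.07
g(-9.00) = 66.97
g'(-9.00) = -13.92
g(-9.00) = 66.97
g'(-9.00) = -13.92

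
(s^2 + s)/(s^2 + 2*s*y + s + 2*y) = s/(s + 2*y)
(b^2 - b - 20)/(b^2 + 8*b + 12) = (b^2 - b - 20)/(b^2 + 8*b + 12)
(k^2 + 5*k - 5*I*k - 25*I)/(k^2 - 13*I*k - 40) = (k + 5)/(k - 8*I)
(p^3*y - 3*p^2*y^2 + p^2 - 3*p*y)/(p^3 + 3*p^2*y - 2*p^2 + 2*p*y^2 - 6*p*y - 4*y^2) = p*(p^2*y - 3*p*y^2 + p - 3*y)/(p^3 + 3*p^2*y - 2*p^2 + 2*p*y^2 - 6*p*y - 4*y^2)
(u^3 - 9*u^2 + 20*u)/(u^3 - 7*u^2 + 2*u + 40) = u/(u + 2)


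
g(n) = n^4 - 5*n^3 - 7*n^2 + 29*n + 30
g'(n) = 4*n^3 - 15*n^2 - 14*n + 29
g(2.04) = 34.90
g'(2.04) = -28.03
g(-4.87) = 862.75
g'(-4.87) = -720.58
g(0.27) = 37.23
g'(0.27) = 24.21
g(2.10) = 33.17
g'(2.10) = -29.51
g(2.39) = 23.69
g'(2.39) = -35.53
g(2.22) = 29.47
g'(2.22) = -32.24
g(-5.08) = 1023.49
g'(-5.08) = -811.36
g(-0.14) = 25.82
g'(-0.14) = 30.66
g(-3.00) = 96.00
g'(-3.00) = -172.00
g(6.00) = 168.00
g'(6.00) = 269.00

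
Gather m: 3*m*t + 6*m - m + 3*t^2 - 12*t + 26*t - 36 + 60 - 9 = m*(3*t + 5) + 3*t^2 + 14*t + 15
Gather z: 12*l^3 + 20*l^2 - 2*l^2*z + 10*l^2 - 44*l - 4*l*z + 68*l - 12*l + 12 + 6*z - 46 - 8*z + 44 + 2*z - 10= 12*l^3 + 30*l^2 + 12*l + z*(-2*l^2 - 4*l)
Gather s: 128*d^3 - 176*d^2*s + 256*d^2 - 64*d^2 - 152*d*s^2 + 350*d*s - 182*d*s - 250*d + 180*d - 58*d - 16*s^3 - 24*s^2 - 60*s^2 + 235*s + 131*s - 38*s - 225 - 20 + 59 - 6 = 128*d^3 + 192*d^2 - 128*d - 16*s^3 + s^2*(-152*d - 84) + s*(-176*d^2 + 168*d + 328) - 192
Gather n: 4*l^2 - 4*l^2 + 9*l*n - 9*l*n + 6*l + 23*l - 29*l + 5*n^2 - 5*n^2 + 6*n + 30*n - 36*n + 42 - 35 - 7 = 0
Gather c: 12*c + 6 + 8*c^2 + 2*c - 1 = 8*c^2 + 14*c + 5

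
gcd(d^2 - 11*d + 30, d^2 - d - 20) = d - 5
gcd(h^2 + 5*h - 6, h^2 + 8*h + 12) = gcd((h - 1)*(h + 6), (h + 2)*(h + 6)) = h + 6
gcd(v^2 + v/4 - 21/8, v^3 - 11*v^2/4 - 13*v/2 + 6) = 1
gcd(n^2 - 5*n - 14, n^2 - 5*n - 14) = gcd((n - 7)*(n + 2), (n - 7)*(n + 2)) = n^2 - 5*n - 14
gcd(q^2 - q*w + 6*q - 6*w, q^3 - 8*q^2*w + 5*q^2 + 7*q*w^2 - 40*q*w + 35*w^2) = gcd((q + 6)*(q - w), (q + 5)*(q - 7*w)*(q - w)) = q - w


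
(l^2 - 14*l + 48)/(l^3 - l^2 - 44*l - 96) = (l - 6)/(l^2 + 7*l + 12)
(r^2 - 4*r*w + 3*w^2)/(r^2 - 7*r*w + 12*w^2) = (r - w)/(r - 4*w)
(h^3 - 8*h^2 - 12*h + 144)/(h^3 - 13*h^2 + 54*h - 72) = (h^2 - 2*h - 24)/(h^2 - 7*h + 12)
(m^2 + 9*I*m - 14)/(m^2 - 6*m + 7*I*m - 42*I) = (m + 2*I)/(m - 6)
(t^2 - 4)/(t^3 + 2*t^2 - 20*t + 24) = (t + 2)/(t^2 + 4*t - 12)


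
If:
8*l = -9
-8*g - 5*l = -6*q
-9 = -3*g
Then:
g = 3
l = -9/8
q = 49/16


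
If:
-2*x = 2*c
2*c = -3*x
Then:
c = 0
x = 0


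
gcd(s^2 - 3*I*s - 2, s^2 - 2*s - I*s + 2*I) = s - I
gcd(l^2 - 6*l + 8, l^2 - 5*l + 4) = l - 4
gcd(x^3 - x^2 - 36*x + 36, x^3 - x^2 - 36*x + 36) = x^3 - x^2 - 36*x + 36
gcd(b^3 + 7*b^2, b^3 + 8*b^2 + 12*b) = b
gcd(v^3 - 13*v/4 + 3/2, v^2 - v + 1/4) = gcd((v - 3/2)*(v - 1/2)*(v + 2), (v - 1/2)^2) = v - 1/2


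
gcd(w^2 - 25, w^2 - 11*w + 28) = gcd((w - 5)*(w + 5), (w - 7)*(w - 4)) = 1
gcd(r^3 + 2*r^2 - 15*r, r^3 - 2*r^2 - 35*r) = r^2 + 5*r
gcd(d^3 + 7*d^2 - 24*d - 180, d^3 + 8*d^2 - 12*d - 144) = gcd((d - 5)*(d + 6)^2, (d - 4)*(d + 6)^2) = d^2 + 12*d + 36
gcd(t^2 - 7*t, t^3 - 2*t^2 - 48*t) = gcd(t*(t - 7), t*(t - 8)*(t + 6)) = t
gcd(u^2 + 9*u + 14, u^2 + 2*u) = u + 2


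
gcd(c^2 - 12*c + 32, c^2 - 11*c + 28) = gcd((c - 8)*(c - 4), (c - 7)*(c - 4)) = c - 4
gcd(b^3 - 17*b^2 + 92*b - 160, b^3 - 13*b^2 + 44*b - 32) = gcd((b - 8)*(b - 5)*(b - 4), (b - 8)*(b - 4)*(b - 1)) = b^2 - 12*b + 32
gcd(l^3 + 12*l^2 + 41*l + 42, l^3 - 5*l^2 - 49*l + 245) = l + 7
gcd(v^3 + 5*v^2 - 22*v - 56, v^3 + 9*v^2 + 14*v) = v^2 + 9*v + 14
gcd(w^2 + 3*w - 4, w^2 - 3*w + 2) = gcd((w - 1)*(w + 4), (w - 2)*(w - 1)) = w - 1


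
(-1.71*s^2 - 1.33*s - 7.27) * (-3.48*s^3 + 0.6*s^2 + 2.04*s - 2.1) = 5.9508*s^5 + 3.6024*s^4 + 21.0132*s^3 - 3.4842*s^2 - 12.0378*s + 15.267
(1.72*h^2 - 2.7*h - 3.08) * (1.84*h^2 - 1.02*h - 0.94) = 3.1648*h^4 - 6.7224*h^3 - 4.53*h^2 + 5.6796*h + 2.8952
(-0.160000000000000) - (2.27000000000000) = -2.43000000000000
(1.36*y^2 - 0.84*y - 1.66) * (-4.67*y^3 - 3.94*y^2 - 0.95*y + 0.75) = -6.3512*y^5 - 1.4356*y^4 + 9.7698*y^3 + 8.3584*y^2 + 0.947*y - 1.245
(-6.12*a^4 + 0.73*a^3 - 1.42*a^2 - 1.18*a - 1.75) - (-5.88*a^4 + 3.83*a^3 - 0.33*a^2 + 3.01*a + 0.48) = -0.24*a^4 - 3.1*a^3 - 1.09*a^2 - 4.19*a - 2.23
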